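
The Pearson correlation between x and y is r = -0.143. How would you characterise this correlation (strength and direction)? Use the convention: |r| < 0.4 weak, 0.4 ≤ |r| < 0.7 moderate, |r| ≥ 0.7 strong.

weak negative

r = -0.143 < 0 so the relationship is negative.
|r| = 0.143, which falls in the weak range.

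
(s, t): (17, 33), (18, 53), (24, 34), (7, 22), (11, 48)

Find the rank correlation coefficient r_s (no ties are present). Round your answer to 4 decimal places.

0.5000

Rank s: 3, 4, 5, 1, 2
Rank t: 2, 5, 3, 1, 4
d = rank(s) − rank(t): 1, -1, 2, 0, -2; Σd² = 10
ρ = 1 − 6Σd² / [n(n²−1)] = 1 − 6×10 / (5×24) = 1 − 60/120 ≈ 0.5000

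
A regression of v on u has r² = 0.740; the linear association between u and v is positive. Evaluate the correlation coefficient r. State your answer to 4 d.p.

0.8602

|r| = √0.740 = 0.8602
The association is positive, so r = 0.8602.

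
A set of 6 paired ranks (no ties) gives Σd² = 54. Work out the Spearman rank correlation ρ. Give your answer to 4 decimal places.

ρ = 1 − 6Σd² / [n(n²−1)] = 1 − 6×54 / (6×35)
  = 1 − 324/210 = 1 − 1.54286 ≈ -0.5429

-0.5429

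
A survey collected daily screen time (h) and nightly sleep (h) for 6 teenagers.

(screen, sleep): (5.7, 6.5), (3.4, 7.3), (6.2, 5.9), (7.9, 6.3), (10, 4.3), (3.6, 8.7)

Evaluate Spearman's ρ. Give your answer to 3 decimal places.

-0.886

Rank screen: 3, 1, 4, 5, 6, 2
Rank sleep: 4, 5, 2, 3, 1, 6
d = rank(screen) − rank(sleep): -1, -4, 2, 2, 5, -4; Σd² = 66
ρ = 1 − 6Σd² / [n(n²−1)] = 1 − 6×66 / (6×35) = 1 − 396/210 ≈ -0.886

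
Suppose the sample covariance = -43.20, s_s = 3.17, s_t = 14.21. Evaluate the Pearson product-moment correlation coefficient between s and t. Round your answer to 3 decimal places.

-0.959

r = Cov(s,t) / (s_s · s_t) = -43.20 / (3.17 × 14.21)
  = -43.20 / 45.0457 ≈ -0.959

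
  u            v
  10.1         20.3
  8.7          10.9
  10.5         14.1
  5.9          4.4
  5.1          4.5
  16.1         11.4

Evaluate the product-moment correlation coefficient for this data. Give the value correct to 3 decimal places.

0.535

n = 6, Σu = 56.4, Σv = 65.6, Σu² = 607.98, Σv² = 899.28, Σuv = 680.36
nΣuv − ΣuΣv = 4082.16 − 3699.84 = 382.32
nΣu² − (Σu)² = 3647.88 − 3180.96 = 466.92; nΣv² − (Σv)² = 5395.68 − 4303.36 = 1092.32
r = 382.32 / √(466.92 × 1092.32) = 382.32 / 714.1611 ≈ 0.535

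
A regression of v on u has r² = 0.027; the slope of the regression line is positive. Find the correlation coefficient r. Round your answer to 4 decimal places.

0.1643

|r| = √0.027 = 0.1643
The association is positive, so r = 0.1643.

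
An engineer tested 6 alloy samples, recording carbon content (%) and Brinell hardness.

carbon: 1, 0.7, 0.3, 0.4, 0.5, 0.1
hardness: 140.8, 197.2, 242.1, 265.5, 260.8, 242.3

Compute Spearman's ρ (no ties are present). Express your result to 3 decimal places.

Rank carbon: 6, 5, 2, 3, 4, 1
Rank hardness: 1, 2, 3, 6, 5, 4
d = rank(carbon) − rank(hardness): 5, 3, -1, -3, -1, -3; Σd² = 54
ρ = 1 − 6Σd² / [n(n²−1)] = 1 − 6×54 / (6×35) = 1 − 324/210 ≈ -0.543

-0.543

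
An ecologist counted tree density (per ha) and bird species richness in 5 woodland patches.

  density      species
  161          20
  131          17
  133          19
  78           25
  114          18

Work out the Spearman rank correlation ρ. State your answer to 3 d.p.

-0.100

Rank density: 5, 3, 4, 1, 2
Rank species: 4, 1, 3, 5, 2
d = rank(density) − rank(species): 1, 2, 1, -4, 0; Σd² = 22
ρ = 1 − 6Σd² / [n(n²−1)] = 1 − 6×22 / (5×24) = 1 − 132/120 ≈ -0.100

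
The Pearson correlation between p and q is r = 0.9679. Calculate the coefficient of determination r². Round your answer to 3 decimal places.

0.937

r² = (0.9679)² = 0.937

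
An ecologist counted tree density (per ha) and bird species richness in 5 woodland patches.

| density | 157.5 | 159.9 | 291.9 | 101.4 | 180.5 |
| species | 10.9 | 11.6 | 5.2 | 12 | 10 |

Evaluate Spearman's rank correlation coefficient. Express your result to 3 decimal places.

-0.900

Rank density: 2, 3, 5, 1, 4
Rank species: 3, 4, 1, 5, 2
d = rank(density) − rank(species): -1, -1, 4, -4, 2; Σd² = 38
ρ = 1 − 6Σd² / [n(n²−1)] = 1 − 6×38 / (5×24) = 1 − 228/120 ≈ -0.900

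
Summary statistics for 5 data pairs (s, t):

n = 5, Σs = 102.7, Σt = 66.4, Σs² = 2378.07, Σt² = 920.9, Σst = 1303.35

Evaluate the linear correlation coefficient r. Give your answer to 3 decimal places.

-0.590

r = (nΣst − ΣsΣt) / √[(nΣs² − (Σs)²)(nΣt² − (Σt)²)]
Numerator: 5×1303.35 − 102.7×66.4 = -302.53
Denominator: √[(11890.35 − 10547.29)(4604.5 − 4408.96)] = √[1343.06 × 195.54] = 512.4665
r = -302.53 / 512.4665 ≈ -0.590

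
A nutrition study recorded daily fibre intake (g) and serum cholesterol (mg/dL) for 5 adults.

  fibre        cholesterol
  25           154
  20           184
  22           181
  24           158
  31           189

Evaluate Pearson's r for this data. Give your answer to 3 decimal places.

0.122

n = 5, Σx = 122, Σy = 866, Σx² = 3046, Σy² = 151018, Σxy = 21163
nΣxy − ΣxΣy = 105815 − 105652 = 163
nΣx² − (Σx)² = 15230 − 14884 = 346; nΣy² − (Σy)² = 755090 − 749956 = 5134
r = 163 / √(346 × 5134) = 163 / 1332.8031 ≈ 0.122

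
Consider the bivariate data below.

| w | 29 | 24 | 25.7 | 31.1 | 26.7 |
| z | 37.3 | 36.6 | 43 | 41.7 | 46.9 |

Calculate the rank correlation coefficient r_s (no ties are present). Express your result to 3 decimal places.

Rank w: 4, 1, 2, 5, 3
Rank z: 2, 1, 4, 3, 5
d = rank(w) − rank(z): 2, 0, -2, 2, -2; Σd² = 16
ρ = 1 − 6Σd² / [n(n²−1)] = 1 − 6×16 / (5×24) = 1 − 96/120 ≈ 0.200

0.200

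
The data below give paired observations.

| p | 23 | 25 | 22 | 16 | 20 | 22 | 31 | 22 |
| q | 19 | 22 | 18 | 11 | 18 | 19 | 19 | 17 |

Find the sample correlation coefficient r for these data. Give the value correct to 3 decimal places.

n = 8, Σp = 181, Σq = 143, Σp² = 4223, Σq² = 2625, Σpq = 3300
nΣpq − ΣpΣq = 26400 − 25883 = 517
nΣp² − (Σp)² = 33784 − 32761 = 1023; nΣq² − (Σq)² = 21000 − 20449 = 551
r = 517 / √(1023 × 551) = 517 / 750.7816 ≈ 0.689

0.689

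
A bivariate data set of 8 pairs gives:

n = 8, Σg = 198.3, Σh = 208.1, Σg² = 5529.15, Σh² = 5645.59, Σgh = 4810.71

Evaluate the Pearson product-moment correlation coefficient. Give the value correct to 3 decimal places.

-0.920

r = (nΣgh − ΣgΣh) / √[(nΣg² − (Σg)²)(nΣh² − (Σh)²)]
Numerator: 8×4810.71 − 198.3×208.1 = -2780.55
Denominator: √[(44233.2 − 39322.89)(45164.72 − 43305.61)] = √[4910.31 × 1859.11] = 3021.3915
r = -2780.55 / 3021.3915 ≈ -0.920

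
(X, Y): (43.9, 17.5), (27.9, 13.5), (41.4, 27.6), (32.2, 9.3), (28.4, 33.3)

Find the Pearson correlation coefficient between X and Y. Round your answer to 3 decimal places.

0.051

n = 5, ΣX = 173.8, ΣY = 101.2, ΣX² = 6262.98, ΣY² = 2445.64, ΣXY = 3532.72
nΣXY − ΣXΣY = 17663.6 − 17588.56 = 75.04
nΣX² − (ΣX)² = 31314.9 − 30206.44 = 1108.46; nΣY² − (ΣY)² = 12228.2 − 10241.44 = 1986.76
r = 75.04 / √(1108.46 × 1986.76) = 75.04 / 1483.9960 ≈ 0.051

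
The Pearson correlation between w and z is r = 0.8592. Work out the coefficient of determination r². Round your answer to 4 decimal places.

0.7382

r² = (0.8592)² = 0.7382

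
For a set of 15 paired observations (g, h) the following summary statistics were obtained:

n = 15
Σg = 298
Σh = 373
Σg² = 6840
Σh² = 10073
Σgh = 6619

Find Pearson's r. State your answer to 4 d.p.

r = (nΣgh − ΣgΣh) / √[(nΣg² − (Σg)²)(nΣh² − (Σh)²)]
Numerator: 15×6619 − 298×373 = -11869
Denominator: √[(102600 − 88804)(151095 − 139129)] = √[13796 × 11966] = 12848.4605
r = -11869 / 12848.4605 ≈ -0.9238

-0.9238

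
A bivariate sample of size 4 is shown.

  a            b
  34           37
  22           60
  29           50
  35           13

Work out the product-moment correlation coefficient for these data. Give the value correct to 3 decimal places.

n = 4, Σa = 120, Σb = 160, Σa² = 3706, Σb² = 7638, Σab = 4483
nΣab − ΣaΣb = 17932 − 19200 = -1268
nΣa² − (Σa)² = 14824 − 14400 = 424; nΣb² − (Σb)² = 30552 − 25600 = 4952
r = -1268 / √(424 × 4952) = -1268 / 1449.0162 ≈ -0.875

-0.875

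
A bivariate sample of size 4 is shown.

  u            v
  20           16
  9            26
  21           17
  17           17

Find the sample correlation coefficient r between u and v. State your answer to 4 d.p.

-0.9538

n = 4, Σu = 67, Σv = 76, Σu² = 1211, Σv² = 1510, Σuv = 1200
nΣuv − ΣuΣv = 4800 − 5092 = -292
nΣu² − (Σu)² = 4844 − 4489 = 355; nΣv² − (Σv)² = 6040 − 5776 = 264
r = -292 / √(355 × 264) = -292 / 306.1372 ≈ -0.9538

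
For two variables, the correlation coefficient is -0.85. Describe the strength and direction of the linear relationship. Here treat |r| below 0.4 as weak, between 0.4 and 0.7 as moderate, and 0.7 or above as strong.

strong negative

r = -0.85 < 0 so the relationship is negative.
|r| = 0.85, which falls in the strong range.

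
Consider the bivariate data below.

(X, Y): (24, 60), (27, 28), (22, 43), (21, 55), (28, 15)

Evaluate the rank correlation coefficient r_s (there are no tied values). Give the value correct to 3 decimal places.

Rank X: 3, 4, 2, 1, 5
Rank Y: 5, 2, 3, 4, 1
d = rank(X) − rank(Y): -2, 2, -1, -3, 4; Σd² = 34
ρ = 1 − 6Σd² / [n(n²−1)] = 1 − 6×34 / (5×24) = 1 − 204/120 ≈ -0.700

-0.700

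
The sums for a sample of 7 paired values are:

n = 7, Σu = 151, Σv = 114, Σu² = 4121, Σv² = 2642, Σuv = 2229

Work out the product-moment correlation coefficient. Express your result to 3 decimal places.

-0.279

r = (nΣuv − ΣuΣv) / √[(nΣu² − (Σu)²)(nΣv² − (Σv)²)]
Numerator: 7×2229 − 151×114 = -1611
Denominator: √[(28847 − 22801)(18494 − 12996)] = √[6046 × 5498] = 5765.4929
r = -1611 / 5765.4929 ≈ -0.279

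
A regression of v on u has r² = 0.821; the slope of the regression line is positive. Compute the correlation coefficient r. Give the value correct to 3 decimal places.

|r| = √0.821 = 0.906
The association is positive, so r = 0.906.

0.906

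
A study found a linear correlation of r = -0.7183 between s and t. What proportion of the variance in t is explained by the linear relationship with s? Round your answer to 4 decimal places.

0.5160

r² = (-0.7183)² = 0.5160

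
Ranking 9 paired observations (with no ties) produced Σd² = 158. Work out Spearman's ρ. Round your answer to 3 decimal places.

ρ = 1 − 6Σd² / [n(n²−1)] = 1 − 6×158 / (9×80)
  = 1 − 948/720 = 1 − 1.3167 ≈ -0.317

-0.317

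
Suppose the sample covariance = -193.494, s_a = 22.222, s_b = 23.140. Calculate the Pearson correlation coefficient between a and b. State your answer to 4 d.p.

-0.3763

r = Cov(a,b) / (s_a · s_b) = -193.494 / (22.222 × 23.140)
  = -193.494 / 514.2171 ≈ -0.3763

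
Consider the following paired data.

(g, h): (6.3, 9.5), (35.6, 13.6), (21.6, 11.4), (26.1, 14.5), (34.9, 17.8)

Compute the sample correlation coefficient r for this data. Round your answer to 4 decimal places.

0.8384

n = 5, Σg = 124.5, Σh = 66.8, Σg² = 3672.83, Σh² = 932.26, Σgh = 1789.92
nΣgh − ΣgΣh = 8949.6 − 8316.6 = 633
nΣg² − (Σg)² = 18364.15 − 15500.25 = 2863.9; nΣh² − (Σh)² = 4661.3 − 4462.24 = 199.06
r = 633 / √(2863.9 × 199.06) = 633 / 755.0417 ≈ 0.8384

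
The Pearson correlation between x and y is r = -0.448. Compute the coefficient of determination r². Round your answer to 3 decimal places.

r² = (-0.448)² = 0.201

0.201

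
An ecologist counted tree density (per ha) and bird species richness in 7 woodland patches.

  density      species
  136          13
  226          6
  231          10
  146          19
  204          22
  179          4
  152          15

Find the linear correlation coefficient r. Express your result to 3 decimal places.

n = 7, Σx = 1274, Σy = 89, Σx² = 241010, Σy² = 1391, Σxy = 15692
nΣxy − ΣxΣy = 109844 − 113386 = -3542
nΣx² − (Σx)² = 1687070 − 1623076 = 63994; nΣy² − (Σy)² = 9737 − 7921 = 1816
r = -3542 / √(63994 × 1816) = -3542 / 10780.2182 ≈ -0.329

-0.329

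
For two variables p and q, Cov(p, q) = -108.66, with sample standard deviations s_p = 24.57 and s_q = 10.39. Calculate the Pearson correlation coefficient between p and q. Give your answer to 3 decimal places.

r = Cov(p,q) / (s_p · s_q) = -108.66 / (24.57 × 10.39)
  = -108.66 / 255.2823 ≈ -0.426

-0.426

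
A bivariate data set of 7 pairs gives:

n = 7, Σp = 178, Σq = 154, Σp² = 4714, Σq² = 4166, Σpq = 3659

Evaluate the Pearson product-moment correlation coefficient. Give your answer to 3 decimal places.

r = (nΣpq − ΣpΣq) / √[(nΣp² − (Σp)²)(nΣq² − (Σq)²)]
Numerator: 7×3659 − 178×154 = -1799
Denominator: √[(32998 − 31684)(29162 − 23716)] = √[1314 × 5446] = 2675.0783
r = -1799 / 2675.0783 ≈ -0.673

-0.673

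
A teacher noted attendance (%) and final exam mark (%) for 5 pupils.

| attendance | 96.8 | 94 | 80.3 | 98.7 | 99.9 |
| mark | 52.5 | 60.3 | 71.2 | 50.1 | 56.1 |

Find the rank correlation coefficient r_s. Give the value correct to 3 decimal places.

Rank attendance: 3, 2, 1, 4, 5
Rank mark: 2, 4, 5, 1, 3
d = rank(attendance) − rank(mark): 1, -2, -4, 3, 2; Σd² = 34
ρ = 1 − 6Σd² / [n(n²−1)] = 1 − 6×34 / (5×24) = 1 − 204/120 ≈ -0.700

-0.700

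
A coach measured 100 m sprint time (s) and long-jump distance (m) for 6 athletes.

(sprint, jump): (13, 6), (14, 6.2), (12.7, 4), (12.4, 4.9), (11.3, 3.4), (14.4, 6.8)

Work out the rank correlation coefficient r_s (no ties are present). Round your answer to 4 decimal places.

0.9429

Rank sprint: 4, 5, 3, 2, 1, 6
Rank jump: 4, 5, 2, 3, 1, 6
d = rank(sprint) − rank(jump): 0, 0, 1, -1, 0, 0; Σd² = 2
ρ = 1 − 6Σd² / [n(n²−1)] = 1 − 6×2 / (6×35) = 1 − 12/210 ≈ 0.9429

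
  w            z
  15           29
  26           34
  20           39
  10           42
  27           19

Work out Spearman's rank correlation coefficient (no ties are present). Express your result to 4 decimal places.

-0.7000

Rank w: 2, 4, 3, 1, 5
Rank z: 2, 3, 4, 5, 1
d = rank(w) − rank(z): 0, 1, -1, -4, 4; Σd² = 34
ρ = 1 − 6Σd² / [n(n²−1)] = 1 − 6×34 / (5×24) = 1 − 204/120 ≈ -0.7000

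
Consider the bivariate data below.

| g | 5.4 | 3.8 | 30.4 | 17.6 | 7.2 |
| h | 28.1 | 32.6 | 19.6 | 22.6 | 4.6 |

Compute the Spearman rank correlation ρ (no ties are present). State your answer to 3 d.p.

-0.700

Rank g: 2, 1, 5, 4, 3
Rank h: 4, 5, 2, 3, 1
d = rank(g) − rank(h): -2, -4, 3, 1, 2; Σd² = 34
ρ = 1 − 6Σd² / [n(n²−1)] = 1 − 6×34 / (5×24) = 1 − 204/120 ≈ -0.700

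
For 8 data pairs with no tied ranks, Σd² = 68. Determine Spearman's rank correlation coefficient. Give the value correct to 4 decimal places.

0.1905

ρ = 1 − 6Σd² / [n(n²−1)] = 1 − 6×68 / (8×63)
  = 1 − 408/504 = 1 − 0.80952 ≈ 0.1905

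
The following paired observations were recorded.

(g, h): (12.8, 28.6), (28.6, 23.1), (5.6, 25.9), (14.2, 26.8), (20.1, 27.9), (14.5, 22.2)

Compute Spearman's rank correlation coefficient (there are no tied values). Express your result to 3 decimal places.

Rank g: 2, 6, 1, 3, 5, 4
Rank h: 6, 2, 3, 4, 5, 1
d = rank(g) − rank(h): -4, 4, -2, -1, 0, 3; Σd² = 46
ρ = 1 − 6Σd² / [n(n²−1)] = 1 − 6×46 / (6×35) = 1 − 276/210 ≈ -0.314

-0.314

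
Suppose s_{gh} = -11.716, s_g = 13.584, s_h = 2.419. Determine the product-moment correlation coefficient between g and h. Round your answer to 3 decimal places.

-0.357

r = Cov(g,h) / (s_g · s_h) = -11.716 / (13.584 × 2.419)
  = -11.716 / 32.8597 ≈ -0.357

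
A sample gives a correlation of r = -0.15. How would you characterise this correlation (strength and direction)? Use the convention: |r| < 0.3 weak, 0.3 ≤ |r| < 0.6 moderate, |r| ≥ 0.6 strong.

weak negative

r = -0.15 < 0 so the relationship is negative.
|r| = 0.15, which falls in the weak range.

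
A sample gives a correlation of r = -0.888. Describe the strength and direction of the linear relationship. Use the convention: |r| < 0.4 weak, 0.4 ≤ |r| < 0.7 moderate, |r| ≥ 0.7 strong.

strong negative

r = -0.888 < 0 so the relationship is negative.
|r| = 0.888, which falls in the strong range.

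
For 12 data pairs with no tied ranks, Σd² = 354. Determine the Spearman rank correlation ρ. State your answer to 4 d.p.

ρ = 1 − 6Σd² / [n(n²−1)] = 1 − 6×354 / (12×143)
  = 1 − 2124/1716 = 1 − 1.23776 ≈ -0.2378

-0.2378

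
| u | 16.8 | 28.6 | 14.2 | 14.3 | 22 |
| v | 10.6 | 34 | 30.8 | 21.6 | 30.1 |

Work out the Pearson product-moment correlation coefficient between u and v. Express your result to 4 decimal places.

n = 5, Σu = 95.9, Σv = 127.1, Σu² = 1990.33, Σv² = 3589.57, Σuv = 2558.92
nΣuv − ΣuΣv = 12794.6 − 12188.89 = 605.71
nΣu² − (Σu)² = 9951.65 − 9196.81 = 754.84; nΣv² − (Σv)² = 17947.85 − 16154.41 = 1793.44
r = 605.71 / √(754.84 × 1793.44) = 605.71 / 1163.5120 ≈ 0.5206

0.5206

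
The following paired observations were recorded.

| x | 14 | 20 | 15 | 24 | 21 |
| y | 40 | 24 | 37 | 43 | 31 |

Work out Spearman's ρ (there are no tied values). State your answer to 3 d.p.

0.100

Rank x: 1, 3, 2, 5, 4
Rank y: 4, 1, 3, 5, 2
d = rank(x) − rank(y): -3, 2, -1, 0, 2; Σd² = 18
ρ = 1 − 6Σd² / [n(n²−1)] = 1 − 6×18 / (5×24) = 1 − 108/120 ≈ 0.100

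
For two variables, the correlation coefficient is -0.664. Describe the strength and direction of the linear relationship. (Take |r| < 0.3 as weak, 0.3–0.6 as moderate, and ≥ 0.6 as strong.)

r = -0.664 < 0 so the relationship is negative.
|r| = 0.664, which falls in the strong range.

strong negative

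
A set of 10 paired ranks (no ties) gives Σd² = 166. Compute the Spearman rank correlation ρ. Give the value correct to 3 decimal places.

-0.006

ρ = 1 − 6Σd² / [n(n²−1)] = 1 − 6×166 / (10×99)
  = 1 − 996/990 = 1 − 1.0061 ≈ -0.006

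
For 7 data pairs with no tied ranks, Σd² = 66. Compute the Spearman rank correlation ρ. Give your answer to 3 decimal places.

-0.179

ρ = 1 − 6Σd² / [n(n²−1)] = 1 − 6×66 / (7×48)
  = 1 − 396/336 = 1 − 1.1786 ≈ -0.179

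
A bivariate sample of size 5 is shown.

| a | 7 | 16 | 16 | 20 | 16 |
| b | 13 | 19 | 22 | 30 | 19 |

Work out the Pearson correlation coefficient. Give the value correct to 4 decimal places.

n = 5, Σa = 75, Σb = 103, Σa² = 1217, Σb² = 2275, Σab = 1651
nΣab − ΣaΣb = 8255 − 7725 = 530
nΣa² − (Σa)² = 6085 − 5625 = 460; nΣb² − (Σb)² = 11375 − 10609 = 766
r = 530 / √(460 × 766) = 530 / 593.5992 ≈ 0.8929

0.8929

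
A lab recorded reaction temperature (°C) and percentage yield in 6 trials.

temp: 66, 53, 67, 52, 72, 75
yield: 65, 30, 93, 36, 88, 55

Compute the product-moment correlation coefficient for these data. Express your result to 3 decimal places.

0.714

n = 6, Σx = 385, Σy = 367, Σx² = 25167, Σy² = 25839, Σxy = 24444
nΣxy − ΣxΣy = 146664 − 141295 = 5369
nΣx² − (Σx)² = 151002 − 148225 = 2777; nΣy² − (Σy)² = 155034 − 134689 = 20345
r = 5369 / √(2777 × 20345) = 5369 / 7516.5195 ≈ 0.714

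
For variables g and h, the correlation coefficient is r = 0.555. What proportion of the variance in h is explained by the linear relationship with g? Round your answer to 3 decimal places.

r² = (0.555)² = 0.308

0.308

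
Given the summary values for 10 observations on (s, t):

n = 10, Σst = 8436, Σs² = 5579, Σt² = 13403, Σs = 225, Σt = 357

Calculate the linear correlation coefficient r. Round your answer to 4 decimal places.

0.6921

r = (nΣst − ΣsΣt) / √[(nΣs² − (Σs)²)(nΣt² − (Σt)²)]
Numerator: 10×8436 − 225×357 = 4035
Denominator: √[(55790 − 50625)(134030 − 127449)] = √[5165 × 6581] = 5830.1685
r = 4035 / 5830.1685 ≈ 0.6921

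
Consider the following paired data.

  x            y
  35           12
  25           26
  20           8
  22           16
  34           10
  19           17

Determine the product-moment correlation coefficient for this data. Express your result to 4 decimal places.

n = 6, Σx = 155, Σy = 89, Σx² = 4251, Σy² = 1529, Σxy = 2245
nΣxy − ΣxΣy = 13470 − 13795 = -325
nΣx² − (Σx)² = 25506 − 24025 = 1481; nΣy² − (Σy)² = 9174 − 7921 = 1253
r = -325 / √(1481 × 1253) = -325 / 1362.2382 ≈ -0.2386

-0.2386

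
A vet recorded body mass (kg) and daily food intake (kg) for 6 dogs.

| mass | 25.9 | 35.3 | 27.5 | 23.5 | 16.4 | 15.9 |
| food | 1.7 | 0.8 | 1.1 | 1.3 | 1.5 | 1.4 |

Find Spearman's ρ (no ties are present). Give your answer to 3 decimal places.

Rank mass: 4, 6, 5, 3, 2, 1
Rank food: 6, 1, 2, 3, 5, 4
d = rank(mass) − rank(food): -2, 5, 3, 0, -3, -3; Σd² = 56
ρ = 1 − 6Σd² / [n(n²−1)] = 1 − 6×56 / (6×35) = 1 − 336/210 ≈ -0.600

-0.600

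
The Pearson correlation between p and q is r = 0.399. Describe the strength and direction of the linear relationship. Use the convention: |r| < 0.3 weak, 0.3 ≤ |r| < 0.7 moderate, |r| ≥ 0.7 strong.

r = 0.399 > 0 so the relationship is positive.
|r| = 0.399, which falls in the moderate range.

moderate positive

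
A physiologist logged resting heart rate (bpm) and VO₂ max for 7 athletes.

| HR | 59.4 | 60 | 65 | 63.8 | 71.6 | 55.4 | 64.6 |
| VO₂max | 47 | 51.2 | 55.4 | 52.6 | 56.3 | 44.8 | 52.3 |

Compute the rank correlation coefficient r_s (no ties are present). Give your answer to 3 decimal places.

0.964

Rank HR: 2, 3, 6, 4, 7, 1, 5
Rank VO₂max: 2, 3, 6, 5, 7, 1, 4
d = rank(HR) − rank(VO₂max): 0, 0, 0, -1, 0, 0, 1; Σd² = 2
ρ = 1 − 6Σd² / [n(n²−1)] = 1 − 6×2 / (7×48) = 1 − 12/336 ≈ 0.964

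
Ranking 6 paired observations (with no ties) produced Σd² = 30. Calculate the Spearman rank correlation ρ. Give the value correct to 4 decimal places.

0.1429

ρ = 1 − 6Σd² / [n(n²−1)] = 1 − 6×30 / (6×35)
  = 1 − 180/210 = 1 − 0.85714 ≈ 0.1429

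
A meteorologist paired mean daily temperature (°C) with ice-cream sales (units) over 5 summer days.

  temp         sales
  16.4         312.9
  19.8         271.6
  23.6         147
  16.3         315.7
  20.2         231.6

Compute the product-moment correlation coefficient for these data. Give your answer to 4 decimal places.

n = 5, Σx = 96.3, Σy = 1278.8, Σx² = 1891.69, Σy² = 346587.02, Σxy = 23802.67
nΣxy − ΣxΣy = 119013.35 − 123148.44 = -4135.09
nΣx² − (Σx)² = 9458.45 − 9273.69 = 184.76; nΣy² − (Σy)² = 1732935.1 − 1635329.44 = 97605.66
r = -4135.09 / √(184.76 × 97605.66) = -4135.09 / 4246.6012 ≈ -0.9737

-0.9737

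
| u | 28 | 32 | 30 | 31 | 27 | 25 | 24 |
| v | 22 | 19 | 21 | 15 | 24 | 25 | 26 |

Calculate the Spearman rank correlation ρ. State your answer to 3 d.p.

-0.964

Rank u: 4, 7, 5, 6, 3, 2, 1
Rank v: 4, 2, 3, 1, 5, 6, 7
d = rank(u) − rank(v): 0, 5, 2, 5, -2, -4, -6; Σd² = 110
ρ = 1 − 6Σd² / [n(n²−1)] = 1 − 6×110 / (7×48) = 1 − 660/336 ≈ -0.964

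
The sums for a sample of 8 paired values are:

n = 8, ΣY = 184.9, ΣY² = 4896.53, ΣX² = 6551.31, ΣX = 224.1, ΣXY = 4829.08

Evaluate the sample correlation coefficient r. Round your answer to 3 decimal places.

-0.849

r = (nΣXY − ΣXΣY) / √[(nΣX² − (ΣX)²)(nΣY² − (ΣY)²)]
Numerator: 8×4829.08 − 224.1×184.9 = -2803.45
Denominator: √[(52410.48 − 50220.81)(39172.24 − 34188.01)] = √[2189.67 × 4984.23] = 3303.6070
r = -2803.45 / 3303.6070 ≈ -0.849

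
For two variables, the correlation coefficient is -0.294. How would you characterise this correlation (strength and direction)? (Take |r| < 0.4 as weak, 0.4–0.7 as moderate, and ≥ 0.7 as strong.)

weak negative

r = -0.294 < 0 so the relationship is negative.
|r| = 0.294, which falls in the weak range.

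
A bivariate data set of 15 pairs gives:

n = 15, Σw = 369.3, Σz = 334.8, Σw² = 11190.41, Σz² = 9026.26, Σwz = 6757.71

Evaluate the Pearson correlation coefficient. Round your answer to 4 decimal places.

-0.8225

r = (nΣwz − ΣwΣz) / √[(nΣw² − (Σw)²)(nΣz² − (Σz)²)]
Numerator: 15×6757.71 − 369.3×334.8 = -22275.99
Denominator: √[(167856.15 − 136382.49)(135393.9 − 112091.04)] = √[31473.66 × 23302.86] = 27081.8443
r = -22275.99 / 27081.8443 ≈ -0.8225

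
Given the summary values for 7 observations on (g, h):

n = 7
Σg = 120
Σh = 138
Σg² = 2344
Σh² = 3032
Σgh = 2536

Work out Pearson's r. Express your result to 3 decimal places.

0.570

r = (nΣgh − ΣgΣh) / √[(nΣg² − (Σg)²)(nΣh² − (Σh)²)]
Numerator: 7×2536 − 120×138 = 1192
Denominator: √[(16408 − 14400)(21224 − 19044)] = √[2008 × 2180] = 2092.2333
r = 1192 / 2092.2333 ≈ 0.570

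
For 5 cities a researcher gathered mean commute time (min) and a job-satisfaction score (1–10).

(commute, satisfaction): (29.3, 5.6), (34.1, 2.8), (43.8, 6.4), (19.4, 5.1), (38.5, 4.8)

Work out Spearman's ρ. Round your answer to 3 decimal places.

0.200

Rank commute: 2, 3, 5, 1, 4
Rank satisfaction: 4, 1, 5, 3, 2
d = rank(commute) − rank(satisfaction): -2, 2, 0, -2, 2; Σd² = 16
ρ = 1 − 6Σd² / [n(n²−1)] = 1 − 6×16 / (5×24) = 1 − 96/120 ≈ 0.200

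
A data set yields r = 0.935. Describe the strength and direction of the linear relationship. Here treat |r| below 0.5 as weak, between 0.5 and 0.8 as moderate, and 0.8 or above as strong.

strong positive

r = 0.935 > 0 so the relationship is positive.
|r| = 0.935, which falls in the strong range.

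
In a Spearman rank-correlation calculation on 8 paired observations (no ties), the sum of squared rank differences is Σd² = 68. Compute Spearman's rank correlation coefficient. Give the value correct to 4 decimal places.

ρ = 1 − 6Σd² / [n(n²−1)] = 1 − 6×68 / (8×63)
  = 1 − 408/504 = 1 − 0.80952 ≈ 0.1905

0.1905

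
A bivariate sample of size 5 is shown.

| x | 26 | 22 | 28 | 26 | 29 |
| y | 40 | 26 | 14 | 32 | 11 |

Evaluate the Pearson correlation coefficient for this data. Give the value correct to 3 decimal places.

n = 5, Σx = 131, Σy = 123, Σx² = 3461, Σy² = 3617, Σxy = 3155
nΣxy − ΣxΣy = 15775 − 16113 = -338
nΣx² − (Σx)² = 17305 − 17161 = 144; nΣy² − (Σy)² = 18085 − 15129 = 2956
r = -338 / √(144 × 2956) = -338 / 652.4293 ≈ -0.518

-0.518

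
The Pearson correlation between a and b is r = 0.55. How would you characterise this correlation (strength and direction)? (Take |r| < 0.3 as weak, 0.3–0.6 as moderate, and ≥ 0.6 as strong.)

r = 0.55 > 0 so the relationship is positive.
|r| = 0.55, which falls in the moderate range.

moderate positive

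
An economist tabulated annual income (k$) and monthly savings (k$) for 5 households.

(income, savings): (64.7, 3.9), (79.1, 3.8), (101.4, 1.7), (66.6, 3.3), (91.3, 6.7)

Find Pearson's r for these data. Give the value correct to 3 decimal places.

-0.064

n = 5, Σx = 403.1, Σy = 19.4, Σx² = 33496.11, Σy² = 88.32, Σxy = 1556.78
nΣxy − ΣxΣy = 7783.9 − 7820.14 = -36.24
nΣx² − (Σx)² = 167480.55 − 162489.61 = 4990.94; nΣy² − (Σy)² = 441.6 − 376.36 = 65.24
r = -36.24 / √(4990.94 × 65.24) = -36.24 / 570.6215 ≈ -0.064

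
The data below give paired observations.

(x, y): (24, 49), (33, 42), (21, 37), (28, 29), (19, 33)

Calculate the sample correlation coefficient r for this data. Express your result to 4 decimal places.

0.1597

n = 5, Σx = 125, Σy = 190, Σx² = 3251, Σy² = 7464, Σxy = 4778
nΣxy − ΣxΣy = 23890 − 23750 = 140
nΣx² − (Σx)² = 16255 − 15625 = 630; nΣy² − (Σy)² = 37320 − 36100 = 1220
r = 140 / √(630 × 1220) = 140 / 876.6984 ≈ 0.1597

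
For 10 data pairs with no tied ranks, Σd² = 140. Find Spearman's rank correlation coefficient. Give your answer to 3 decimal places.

0.152

ρ = 1 − 6Σd² / [n(n²−1)] = 1 − 6×140 / (10×99)
  = 1 − 840/990 = 1 − 0.8485 ≈ 0.152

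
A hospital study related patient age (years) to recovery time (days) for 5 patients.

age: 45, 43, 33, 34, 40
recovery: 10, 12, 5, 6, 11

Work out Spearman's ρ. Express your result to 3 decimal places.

0.700

Rank age: 5, 4, 1, 2, 3
Rank recovery: 3, 5, 1, 2, 4
d = rank(age) − rank(recovery): 2, -1, 0, 0, -1; Σd² = 6
ρ = 1 − 6Σd² / [n(n²−1)] = 1 − 6×6 / (5×24) = 1 − 36/120 ≈ 0.700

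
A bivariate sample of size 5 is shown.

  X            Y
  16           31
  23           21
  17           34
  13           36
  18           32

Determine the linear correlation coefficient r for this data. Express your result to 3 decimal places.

n = 5, ΣX = 87, ΣY = 154, ΣX² = 1567, ΣY² = 4878, ΣXY = 2601
nΣXY − ΣXΣY = 13005 − 13398 = -393
nΣX² − (ΣX)² = 7835 − 7569 = 266; nΣY² − (ΣY)² = 24390 − 23716 = 674
r = -393 / √(266 × 674) = -393 / 423.4194 ≈ -0.928

-0.928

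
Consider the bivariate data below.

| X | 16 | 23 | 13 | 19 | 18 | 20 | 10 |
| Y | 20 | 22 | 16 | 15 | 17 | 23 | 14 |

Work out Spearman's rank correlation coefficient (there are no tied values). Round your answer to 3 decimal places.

0.714

Rank X: 3, 7, 2, 5, 4, 6, 1
Rank Y: 5, 6, 3, 2, 4, 7, 1
d = rank(X) − rank(Y): -2, 1, -1, 3, 0, -1, 0; Σd² = 16
ρ = 1 − 6Σd² / [n(n²−1)] = 1 − 6×16 / (7×48) = 1 − 96/336 ≈ 0.714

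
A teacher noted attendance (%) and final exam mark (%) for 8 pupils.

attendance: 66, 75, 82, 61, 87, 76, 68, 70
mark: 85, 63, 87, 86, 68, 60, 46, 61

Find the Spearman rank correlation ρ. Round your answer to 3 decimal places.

0.000

Rank attendance: 2, 5, 7, 1, 8, 6, 3, 4
Rank mark: 6, 4, 8, 7, 5, 2, 1, 3
d = rank(attendance) − rank(mark): -4, 1, -1, -6, 3, 4, 2, 1; Σd² = 84
ρ = 1 − 6Σd² / [n(n²−1)] = 1 − 6×84 / (8×63) = 1 − 504/504 ≈ 0.000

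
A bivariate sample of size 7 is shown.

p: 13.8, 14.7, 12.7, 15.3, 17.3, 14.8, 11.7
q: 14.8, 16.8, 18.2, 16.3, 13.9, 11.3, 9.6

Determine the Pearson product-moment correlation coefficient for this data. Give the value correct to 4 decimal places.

0.1782

n = 7, Σp = 100.3, Σq = 100.9, Σp² = 1457.13, Σq² = 1511.27, Σpq = 1451.76
nΣpq − ΣpΣq = 10162.32 − 10120.27 = 42.05
nΣp² − (Σp)² = 10199.91 − 10060.09 = 139.82; nΣq² − (Σq)² = 10578.89 − 10180.81 = 398.08
r = 42.05 / √(139.82 × 398.08) = 42.05 / 235.9228 ≈ 0.1782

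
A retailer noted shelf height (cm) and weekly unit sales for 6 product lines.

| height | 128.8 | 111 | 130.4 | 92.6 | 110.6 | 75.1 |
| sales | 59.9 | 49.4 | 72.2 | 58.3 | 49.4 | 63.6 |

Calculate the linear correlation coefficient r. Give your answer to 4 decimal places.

0.1293

n = 6, Σx = 648.5, Σy = 352.8, Σx² = 72361.73, Σy² = 21125.42, Σxy = 38251.98
nΣxy − ΣxΣy = 229511.88 − 228790.8 = 721.08
nΣx² − (Σx)² = 434170.38 − 420552.25 = 13618.13; nΣy² − (Σy)² = 126752.52 − 124467.84 = 2284.68
r = 721.08 / √(13618.13 × 2284.68) = 721.08 / 5577.9090 ≈ 0.1293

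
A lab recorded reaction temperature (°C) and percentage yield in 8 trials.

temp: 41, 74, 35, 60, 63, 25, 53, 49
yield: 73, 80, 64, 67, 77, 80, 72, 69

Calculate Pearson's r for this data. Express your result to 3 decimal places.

n = 8, Σx = 400, Σy = 582, Σx² = 21786, Σy² = 42588, Σxy = 29221
nΣxy − ΣxΣy = 233768 − 232800 = 968
nΣx² − (Σx)² = 174288 − 160000 = 14288; nΣy² − (Σy)² = 340704 − 338724 = 1980
r = 968 / √(14288 × 1980) = 968 / 5318.8570 ≈ 0.182

0.182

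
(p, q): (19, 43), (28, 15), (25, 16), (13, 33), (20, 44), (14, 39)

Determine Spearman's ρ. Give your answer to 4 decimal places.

-0.4286

Rank p: 3, 6, 5, 1, 4, 2
Rank q: 5, 1, 2, 3, 6, 4
d = rank(p) − rank(q): -2, 5, 3, -2, -2, -2; Σd² = 50
ρ = 1 − 6Σd² / [n(n²−1)] = 1 − 6×50 / (6×35) = 1 − 300/210 ≈ -0.4286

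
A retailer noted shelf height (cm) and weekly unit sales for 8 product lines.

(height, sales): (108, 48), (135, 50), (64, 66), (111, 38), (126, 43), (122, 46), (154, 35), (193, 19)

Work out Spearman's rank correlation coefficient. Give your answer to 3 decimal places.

-0.690

Rank height: 2, 6, 1, 3, 5, 4, 7, 8
Rank sales: 6, 7, 8, 3, 4, 5, 2, 1
d = rank(height) − rank(sales): -4, -1, -7, 0, 1, -1, 5, 7; Σd² = 142
ρ = 1 − 6Σd² / [n(n²−1)] = 1 − 6×142 / (8×63) = 1 − 852/504 ≈ -0.690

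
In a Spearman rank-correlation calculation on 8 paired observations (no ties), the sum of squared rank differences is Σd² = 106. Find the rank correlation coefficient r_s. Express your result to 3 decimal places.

-0.262

ρ = 1 − 6Σd² / [n(n²−1)] = 1 − 6×106 / (8×63)
  = 1 − 636/504 = 1 − 1.2619 ≈ -0.262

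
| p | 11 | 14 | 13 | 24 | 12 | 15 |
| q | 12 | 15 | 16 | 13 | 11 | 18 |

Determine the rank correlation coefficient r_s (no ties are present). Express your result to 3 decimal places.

0.543

Rank p: 1, 4, 3, 6, 2, 5
Rank q: 2, 4, 5, 3, 1, 6
d = rank(p) − rank(q): -1, 0, -2, 3, 1, -1; Σd² = 16
ρ = 1 − 6Σd² / [n(n²−1)] = 1 − 6×16 / (6×35) = 1 − 96/210 ≈ 0.543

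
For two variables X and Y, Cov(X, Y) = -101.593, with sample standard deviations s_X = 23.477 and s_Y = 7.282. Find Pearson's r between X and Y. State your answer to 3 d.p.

r = Cov(X,Y) / (s_X · s_Y) = -101.593 / (23.477 × 7.282)
  = -101.593 / 170.9595 ≈ -0.594

-0.594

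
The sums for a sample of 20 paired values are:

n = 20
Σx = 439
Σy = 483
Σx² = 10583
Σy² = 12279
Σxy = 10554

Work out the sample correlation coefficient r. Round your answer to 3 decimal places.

r = (nΣxy − ΣxΣy) / √[(nΣx² − (Σx)²)(nΣy² − (Σy)²)]
Numerator: 20×10554 − 439×483 = -957
Denominator: √[(211660 − 192721)(245580 − 233289)] = √[18939 × 12291] = 15257.1049
r = -957 / 15257.1049 ≈ -0.063

-0.063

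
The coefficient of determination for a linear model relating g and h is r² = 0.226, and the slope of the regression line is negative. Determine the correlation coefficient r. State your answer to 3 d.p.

-0.475

|r| = √0.226 = 0.475
The association is negative, so r = −0.475.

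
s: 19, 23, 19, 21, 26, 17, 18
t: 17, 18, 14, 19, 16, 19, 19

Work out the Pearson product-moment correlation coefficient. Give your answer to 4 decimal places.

n = 7, Σs = 143, Σt = 122, Σs² = 2981, Σt² = 2148, Σst = 2483
nΣst − ΣsΣt = 17381 − 17446 = -65
nΣs² − (Σs)² = 20867 − 20449 = 418; nΣt² − (Σt)² = 15036 − 14884 = 152
r = -65 / √(418 × 152) = -65 / 252.0635 ≈ -0.2579

-0.2579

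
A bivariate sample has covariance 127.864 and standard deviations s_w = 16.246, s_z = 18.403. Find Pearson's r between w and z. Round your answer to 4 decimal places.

0.4277

r = Cov(w,z) / (s_w · s_z) = 127.864 / (16.246 × 18.403)
  = 127.864 / 298.9751 ≈ 0.4277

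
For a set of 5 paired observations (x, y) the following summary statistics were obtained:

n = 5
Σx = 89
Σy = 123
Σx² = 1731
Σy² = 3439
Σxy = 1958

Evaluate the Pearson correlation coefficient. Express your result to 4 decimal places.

-0.9396

r = (nΣxy − ΣxΣy) / √[(nΣx² − (Σx)²)(nΣy² − (Σy)²)]
Numerator: 5×1958 − 89×123 = -1157
Denominator: √[(8655 − 7921)(17195 − 15129)] = √[734 × 2066] = 1231.4398
r = -1157 / 1231.4398 ≈ -0.9396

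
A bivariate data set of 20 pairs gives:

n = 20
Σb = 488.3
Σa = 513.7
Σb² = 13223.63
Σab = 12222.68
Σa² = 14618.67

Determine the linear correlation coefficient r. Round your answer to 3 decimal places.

r = (nΣab − ΣaΣb) / √[(nΣa² − (Σa)²)(nΣb² − (Σb)²)]
Numerator: 20×12222.68 − 513.7×488.3 = -6386.11
Denominator: √[(292373.4 − 263887.69)(264472.6 − 238436.89)] = √[28485.71 × 26035.71] = 27233.1725
r = -6386.11 / 27233.1725 ≈ -0.234

-0.234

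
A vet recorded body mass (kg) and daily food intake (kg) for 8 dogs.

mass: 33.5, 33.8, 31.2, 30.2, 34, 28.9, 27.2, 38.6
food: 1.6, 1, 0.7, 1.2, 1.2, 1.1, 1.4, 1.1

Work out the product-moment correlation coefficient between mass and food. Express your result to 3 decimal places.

-0.093

n = 8, Σx = 257.4, Σy = 9.3, Σx² = 8371.18, Σy² = 11.31, Σxy = 298.61
nΣxy − ΣxΣy = 2388.88 − 2393.82 = -4.94
nΣx² − (Σx)² = 66969.44 − 66254.76 = 714.68; nΣy² − (Σy)² = 90.48 − 86.49 = 3.99
r = -4.94 / √(714.68 × 3.99) = -4.94 / 53.4001 ≈ -0.093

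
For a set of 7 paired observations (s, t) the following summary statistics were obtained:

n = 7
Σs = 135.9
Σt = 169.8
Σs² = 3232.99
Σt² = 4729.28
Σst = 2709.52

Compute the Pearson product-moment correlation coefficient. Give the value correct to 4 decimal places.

-0.9744

r = (nΣst − ΣsΣt) / √[(nΣs² − (Σs)²)(nΣt² − (Σt)²)]
Numerator: 7×2709.52 − 135.9×169.8 = -4109.18
Denominator: √[(22630.93 − 18468.81)(33104.96 − 28832.04)] = √[4162.12 × 4272.92] = 4217.1561
r = -4109.18 / 4217.1561 ≈ -0.9744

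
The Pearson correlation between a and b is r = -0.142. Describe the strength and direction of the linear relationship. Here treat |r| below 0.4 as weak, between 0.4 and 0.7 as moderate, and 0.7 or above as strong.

weak negative

r = -0.142 < 0 so the relationship is negative.
|r| = 0.142, which falls in the weak range.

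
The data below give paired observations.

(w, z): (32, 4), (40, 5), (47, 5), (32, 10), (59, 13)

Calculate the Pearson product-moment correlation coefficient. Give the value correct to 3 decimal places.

0.539

n = 5, Σw = 210, Σz = 37, Σw² = 9338, Σz² = 335, Σwz = 1650
nΣwz − ΣwΣz = 8250 − 7770 = 480
nΣw² − (Σw)² = 46690 − 44100 = 2590; nΣz² − (Σz)² = 1675 − 1369 = 306
r = 480 / √(2590 × 306) = 480 / 890.2472 ≈ 0.539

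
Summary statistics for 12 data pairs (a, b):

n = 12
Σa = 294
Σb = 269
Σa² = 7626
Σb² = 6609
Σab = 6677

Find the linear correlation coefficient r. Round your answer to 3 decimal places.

r = (nΣab − ΣaΣb) / √[(nΣa² − (Σa)²)(nΣb² − (Σb)²)]
Numerator: 12×6677 − 294×269 = 1038
Denominator: √[(91512 − 86436)(79308 − 72361)] = √[5076 × 6947] = 5938.2634
r = 1038 / 5938.2634 ≈ 0.175

0.175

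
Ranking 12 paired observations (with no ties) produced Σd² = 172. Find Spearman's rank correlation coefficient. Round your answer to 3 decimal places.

0.399

ρ = 1 − 6Σd² / [n(n²−1)] = 1 − 6×172 / (12×143)
  = 1 − 1032/1716 = 1 − 0.6014 ≈ 0.399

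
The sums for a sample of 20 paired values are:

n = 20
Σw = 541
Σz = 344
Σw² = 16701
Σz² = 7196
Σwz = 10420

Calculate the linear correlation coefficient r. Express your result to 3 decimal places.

r = (nΣwz − ΣwΣz) / √[(nΣw² − (Σw)²)(nΣz² − (Σz)²)]
Numerator: 20×10420 − 541×344 = 22296
Denominator: √[(334020 − 292681)(143920 − 118336)] = √[41339 × 25584] = 32521.0236
r = 22296 / 32521.0236 ≈ 0.686

0.686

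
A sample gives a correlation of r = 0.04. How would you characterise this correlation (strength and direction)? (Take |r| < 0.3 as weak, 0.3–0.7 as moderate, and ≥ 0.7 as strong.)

weak positive

r = 0.04 > 0 so the relationship is positive.
|r| = 0.04, which falls in the weak range.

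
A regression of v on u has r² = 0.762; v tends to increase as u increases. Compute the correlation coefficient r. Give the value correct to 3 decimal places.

|r| = √0.762 = 0.873
The association is positive, so r = 0.873.

0.873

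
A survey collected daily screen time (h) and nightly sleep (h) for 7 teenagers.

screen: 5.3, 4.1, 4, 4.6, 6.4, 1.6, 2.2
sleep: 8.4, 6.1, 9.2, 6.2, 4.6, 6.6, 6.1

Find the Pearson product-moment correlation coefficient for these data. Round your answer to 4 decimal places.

n = 7, Σx = 28.2, Σy = 47.2, Σx² = 130.42, Σy² = 332.78, Σxy = 188.27
nΣxy − ΣxΣy = 1317.89 − 1331.04 = -13.15
nΣx² − (Σx)² = 912.94 − 795.24 = 117.7; nΣy² − (Σy)² = 2329.46 − 2227.84 = 101.62
r = -13.15 / √(117.7 × 101.62) = -13.15 / 109.3649 ≈ -0.1202

-0.1202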